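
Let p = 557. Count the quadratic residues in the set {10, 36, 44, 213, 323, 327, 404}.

(10/557) = +1 → QR.
(36/557) = +1 → QR.
(44/557) = -1 → non-residue.
(213/557) = -1 → non-residue.
(323/557) = +1 → QR.
(327/557) = -1 → non-residue.
(404/557) = +1 → QR.
Total quadratic residues among the 7: 4.

4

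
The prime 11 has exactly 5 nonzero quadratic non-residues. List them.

2,6,7,8,10

Square k = 1,…,5 (k and 11−k give the same square):
1²=1, 2²=4, 3²=9, 4²≡5, 5²≡3 (mod 11).
The residues are {1, 3, 4, 5, 9}; the non-residues are the remaining 5 nonzero classes.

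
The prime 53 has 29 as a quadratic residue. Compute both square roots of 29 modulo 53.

53 ≡ 1 (mod 4), so we find a root by search.
Trying successive values, 20² = 400 ≡ 29 (mod 53). The other root is 53 − 20 = 33.

20, 33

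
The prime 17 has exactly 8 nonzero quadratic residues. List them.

Square k = 1,…,8 (k and 17−k give the same square):
1²=1, 2²=4, 3²=9, 4²=16, 5²≡8, 6²≡2, 7²≡15, 8²≡13 (mod 17).
So the quadratic residues mod 17 are {1, 2, 4, 8, 9, 13, 15, 16}.

1, 2, 4, 8, 9, 13, 15, 16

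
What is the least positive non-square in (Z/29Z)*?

(2/29) = −1, so 2 is the smallest positive non-residue mod 29.

2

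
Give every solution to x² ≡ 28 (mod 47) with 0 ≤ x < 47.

Since 47 ≡ 3 (mod 4), a square root of 28 is 28^((47+1)/4) = 28^12 mod 47.
Repeated squaring: 28^2≡32, 28^4≡37, 28^8≡6 (mod 47).
28^12 = 28^(8+4) ≡ 34 (mod 47).
Check: 34² = 1156 ≡ 28 (mod 47). The two roots are 13 and 34.

13, 34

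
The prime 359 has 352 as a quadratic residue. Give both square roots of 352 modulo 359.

102, 257

Since 359 ≡ 3 (mod 4), a square root of 352 is 352^((359+1)/4) = 352^90 mod 359.
Repeated squaring: 352^2≡49, 352^4≡247, 352^8≡338, 352^16≡82, 352^32≡262, 352^64≡75 (mod 359).
352^90 = 352^(64+16+8+2) ≡ 102 (mod 359).
Check: 102² = 10404 ≡ 352 (mod 359). The two roots are 102 and 257.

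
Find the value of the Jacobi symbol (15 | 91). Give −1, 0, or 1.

-1

Reciprocity: 15 ≡ 3 and 91 ≡ 3 (mod 4), so (15/91) = −(91/15).
Reduce top mod 15: now compute (1/15).
Reached (1/15) = 1. Collecting the sign flips along the way, the symbol is -1.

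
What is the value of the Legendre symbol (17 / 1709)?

1

Reciprocity: 17 ≡ 1 and 1709 ≡ 1 (mod 4), so (17/1709) = +(1709/17).
Reduce top mod 17: now compute (9/17).
Reciprocity: 9 ≡ 1 and 17 ≡ 1 (mod 4), so (9/17) = +(17/9).
Reduce top mod 9: now compute (8/9).
Pull out 2^3: since 9 ≡ 1 (mod 8), (2/9) = +1, so (2/9)^3 = +1.
Reached (1/9) = 1. Collecting the sign flips along the way, the symbol is +1.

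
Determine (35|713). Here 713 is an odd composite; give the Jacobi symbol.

Reciprocity: 35 ≡ 3 and 713 ≡ 1 (mod 4), so (35/713) = +(713/35).
Reduce top mod 35: now compute (13/35).
Reciprocity: 13 ≡ 1 and 35 ≡ 3 (mod 4), so (13/35) = +(35/13).
Reduce top mod 13: now compute (9/13).
Reciprocity: 9 ≡ 1 and 13 ≡ 1 (mod 4), so (9/13) = +(13/9).
Reduce top mod 9: now compute (4/9).
Pull out 2^2: since 9 ≡ 1 (mod 8), (2/9) = +1, so (2/9)^2 = +1.
Reached (1/9) = 1. Collecting the sign flips along the way, the symbol is +1.

1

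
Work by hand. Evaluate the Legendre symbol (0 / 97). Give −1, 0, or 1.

0

Top reduces to 0: gcd > 1, so the symbol is 0.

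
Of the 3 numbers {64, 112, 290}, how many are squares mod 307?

(64/307) = +1 → QR.
(112/307) = +1 → QR.
(290/307) = -1 → non-residue.
Total quadratic residues among the 3: 2.

2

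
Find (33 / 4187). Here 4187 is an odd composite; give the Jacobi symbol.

Reciprocity: 33 ≡ 1 and 4187 ≡ 3 (mod 4), so (33/4187) = +(4187/33).
Reduce top mod 33: now compute (29/33).
Reciprocity: 29 ≡ 1 and 33 ≡ 1 (mod 4), so (29/33) = +(33/29).
Reduce top mod 29: now compute (4/29).
Pull out 2^2: since 29 ≡ 5 (mod 8), (2/29) = -1, so (2/29)^2 = +1.
Reached (1/29) = 1. Collecting the sign flips along the way, the symbol is +1.

1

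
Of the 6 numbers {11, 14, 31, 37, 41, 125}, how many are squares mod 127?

(11/127) = +1 → QR.
(14/127) = -1 → non-residue.
(31/127) = +1 → QR.
(37/127) = +1 → QR.
(41/127) = +1 → QR.
(125/127) = -1 → non-residue.
Total quadratic residues among the 6: 4.

4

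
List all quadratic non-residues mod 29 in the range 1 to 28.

Square k = 1,…,14 (k and 29−k give the same square):
1²=1, 2²=4, 3²=9, 4²=16, 5²=25, 6²≡7, 7²≡20, 8²≡6, 9²≡23, 10²≡13, 11²≡5, 12²≡28, 13²≡24, 14²≡22 (mod 29).
The residues are {1, 4, 5, 6, 7, 9, 13, 16, 20, 22, 23, 24, 25, 28}; the non-residues are the remaining 14 nonzero classes.

2 3 8 10 11 12 14 15 17 18 19 21 26 27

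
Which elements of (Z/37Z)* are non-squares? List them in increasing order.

Square k = 1,…,18 (k and 37−k give the same square):
1²=1, 2²=4, 3²=9, 4²=16, 5²=25, 6²=36, 7²≡12, 8²≡27, 9²≡7, 10²≡26, 11²≡10, 12²≡33, 13²≡21, 14²≡11, 15²≡3, 16²≡34, 17²≡30, 18²≡28 (mod 37).
The residues are {1, 3, 4, 7, 9, 10, 11, 12, 16, 21, 25, 26, 27, 28, 30, 33, 34, 36}; the non-residues are the remaining 18 nonzero classes.

2,5,6,8,13,14,15,17,18,19,20,22,23,24,29,31,32,35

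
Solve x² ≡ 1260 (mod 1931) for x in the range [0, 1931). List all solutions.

Since 1931 ≡ 3 (mod 4), a square root of 1260 is 1260^((1931+1)/4) = 1260^483 mod 1931.
Repeated squaring: 1260^2≡318, 1260^4≡712, 1260^8≡1022, 1260^16≡1744, 1260^32≡211, 1260^64≡108, 1260^128≡78, 1260^256≡291 (mod 1931).
1260^483 = 1260^(256+128+64+32+2+1) ≡ 676 (mod 1931).
Check: 676² = 456976 ≡ 1260 (mod 1931). The two roots are 676 and 1255.

676, 1255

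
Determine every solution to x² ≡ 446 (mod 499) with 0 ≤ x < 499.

38, 461

Since 499 ≡ 3 (mod 4), a square root of 446 is 446^((499+1)/4) = 446^125 mod 499.
Repeated squaring: 446^2≡314, 446^4≡293, 446^8≡21, 446^16≡441, 446^32≡370, 446^64≡174 (mod 499).
446^125 = 446^(64+32+16+8+4+1) ≡ 38 (mod 499).
Check: 38² = 1444 ≡ 446 (mod 499). The two roots are 38 and 461.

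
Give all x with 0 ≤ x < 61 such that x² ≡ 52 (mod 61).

28, 33

61 ≡ 1 (mod 4), so we find a root by search.
Trying successive values, 28² = 784 ≡ 52 (mod 61). The other root is 61 − 28 = 33.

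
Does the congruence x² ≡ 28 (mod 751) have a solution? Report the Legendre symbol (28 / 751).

-1

Euler's criterion: (28/751) ≡ 28^375 (mod 751).
28^2 ≡ 33 (mod 751)
28^4 ≡ 338 (mod 751)
28^8 ≡ 92 (mod 751)
28^16 ≡ 203 (mod 751)
28^32 ≡ 655 (mod 751)
28^64 ≡ 204 (mod 751)
28^128 ≡ 311 (mod 751)
28^256 ≡ 593 (mod 751)
28^375 = 28^(256+64+32+16+4+2+1) ≡ 750 (mod 751).
Result is 750 ≡ −1, so (28/751) = −1.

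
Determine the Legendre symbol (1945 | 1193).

First reduce: 1945 ≡ 752 (mod 1193).
Pull out 2^4: since 1193 ≡ 1 (mod 8), (2/1193) = +1, so (2/1193)^4 = +1.
Reciprocity: 47 ≡ 3 and 1193 ≡ 1 (mod 4), so (47/1193) = +(1193/47).
Reduce top mod 47: now compute (18/47).
Pull out 2: since 47 ≡ 7 (mod 8), (2/47) = +1.
Reciprocity: 9 ≡ 1 and 47 ≡ 3 (mod 4), so (9/47) = +(47/9).
Reduce top mod 9: now compute (2/9).
Pull out 2: since 9 ≡ 1 (mod 8), (2/9) = +1.
Reached (1/9) = 1. Collecting the sign flips along the way, the symbol is +1.

1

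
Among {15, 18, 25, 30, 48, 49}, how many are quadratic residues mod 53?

3

(15/53) = +1 → QR.
(18/53) = -1 → non-residue.
(25/53) = +1 → QR.
(30/53) = -1 → non-residue.
(48/53) = -1 → non-residue.
(49/53) = +1 → QR.
Total quadratic residues among the 6: 3.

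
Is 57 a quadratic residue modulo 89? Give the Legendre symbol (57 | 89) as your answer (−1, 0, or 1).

1

Reciprocity: 57 ≡ 1 and 89 ≡ 1 (mod 4), so (57/89) = +(89/57).
Reduce top mod 57: now compute (32/57).
Pull out 2^5: since 57 ≡ 1 (mod 8), (2/57) = +1, so (2/57)^5 = +1.
Reached (1/57) = 1. Collecting the sign flips along the way, the symbol is +1.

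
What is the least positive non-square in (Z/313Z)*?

(2/313) = +1, so 2 is a residue.
(3/313) = +1, so 3 is a residue.
(4/313) = +1, so 4 is a residue.
(5/313) = −1, so 5 is the smallest positive non-residue mod 313.

5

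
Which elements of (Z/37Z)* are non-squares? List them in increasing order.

Square k = 1,…,18 (k and 37−k give the same square):
1²=1, 2²=4, 3²=9, 4²=16, 5²=25, 6²=36, 7²≡12, 8²≡27, 9²≡7, 10²≡26, 11²≡10, 12²≡33, 13²≡21, 14²≡11, 15²≡3, 16²≡34, 17²≡30, 18²≡28 (mod 37).
The residues are {1, 3, 4, 7, 9, 10, 11, 12, 16, 21, 25, 26, 27, 28, 30, 33, 34, 36}; the non-residues are the remaining 18 nonzero classes.

2,5,6,8,13,14,15,17,18,19,20,22,23,24,29,31,32,35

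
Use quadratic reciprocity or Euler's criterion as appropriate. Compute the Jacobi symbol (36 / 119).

1

Pull out 2^2: since 119 ≡ 7 (mod 8), (2/119) = +1, so (2/119)^2 = +1.
Reciprocity: 9 ≡ 1 and 119 ≡ 3 (mod 4), so (9/119) = +(119/9).
Reduce top mod 9: now compute (2/9).
Pull out 2: since 9 ≡ 1 (mod 8), (2/9) = +1.
Reached (1/9) = 1. Collecting the sign flips along the way, the symbol is +1.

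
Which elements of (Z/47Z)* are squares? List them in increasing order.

1, 2, 3, 4, 6, 7, 8, 9, 12, 14, 16, 17, 18, 21, 24, 25, 27, 28, 32, 34, 36, 37, 42

Square k = 1,…,23 (k and 47−k give the same square):
1²=1, 2²=4, 3²=9, 4²=16, 5²=25, 6²=36, 7²≡2, 8²≡17, 9²≡34, 10²≡6, 11²≡27, 12²≡3, 13²≡28, 14²≡8, 15²≡37, 16²≡21, 17²≡7, 18²≡42, 19²≡32, 20²≡24, 21²≡18, 22²≡14, 23²≡12 (mod 47).
So the quadratic residues mod 47 are {1, 2, 3, 4, 6, 7, 8, 9, 12, 14, 16, 17, 18, 21, 24, 25, 27, 28, 32, 34, 36, 37, 42}.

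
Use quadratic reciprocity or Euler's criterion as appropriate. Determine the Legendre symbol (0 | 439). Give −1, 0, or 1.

0

Top reduces to 0: gcd > 1, so the symbol is 0.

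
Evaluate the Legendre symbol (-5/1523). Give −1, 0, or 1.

1

First reduce: -5 ≡ 1518 (mod 1523).
Pull out 2: since 1523 ≡ 3 (mod 8), (2/1523) = -1.
Reciprocity: 759 ≡ 3 and 1523 ≡ 3 (mod 4), so (759/1523) = −(1523/759).
Reduce top mod 759: now compute (5/759).
Reciprocity: 5 ≡ 1 and 759 ≡ 3 (mod 4), so (5/759) = +(759/5).
Reduce top mod 5: now compute (4/5).
Pull out 2^2: since 5 ≡ 5 (mod 8), (2/5) = -1, so (2/5)^2 = +1.
Reached (1/5) = 1. Collecting the sign flips along the way, the symbol is +1.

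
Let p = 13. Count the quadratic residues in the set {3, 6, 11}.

1

(3/13) = +1 → QR.
(6/13) = -1 → non-residue.
(11/13) = -1 → non-residue.
Total quadratic residues among the 3: 1.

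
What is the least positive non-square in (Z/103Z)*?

(2/103) = +1, so 2 is a residue.
(3/103) = −1, so 3 is the smallest positive non-residue mod 103.

3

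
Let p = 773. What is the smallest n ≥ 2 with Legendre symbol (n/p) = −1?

2

(2/773) = −1, so 2 is the smallest positive non-residue mod 773.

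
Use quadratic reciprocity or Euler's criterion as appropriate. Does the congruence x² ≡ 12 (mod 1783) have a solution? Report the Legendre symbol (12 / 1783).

-1

Pull out 2^2: since 1783 ≡ 7 (mod 8), (2/1783) = +1, so (2/1783)^2 = +1.
Reciprocity: 3 ≡ 3 and 1783 ≡ 3 (mod 4), so (3/1783) = −(1783/3).
Reduce top mod 3: now compute (1/3).
Reached (1/3) = 1. Collecting the sign flips along the way, the symbol is -1.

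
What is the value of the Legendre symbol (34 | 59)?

-1

Euler's criterion: (34/59) ≡ 34^29 (mod 59).
34^2 ≡ 35 (mod 59)
34^4 ≡ 45 (mod 59)
34^8 ≡ 19 (mod 59)
34^16 ≡ 7 (mod 59)
34^29 = 34^(16+8+4+1) ≡ 58 (mod 59).
Result is 58 ≡ −1, so (34/59) = −1.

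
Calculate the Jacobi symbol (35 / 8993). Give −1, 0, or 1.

1

Reciprocity: 35 ≡ 3 and 8993 ≡ 1 (mod 4), so (35/8993) = +(8993/35).
Reduce top mod 35: now compute (33/35).
Reciprocity: 33 ≡ 1 and 35 ≡ 3 (mod 4), so (33/35) = +(35/33).
Reduce top mod 33: now compute (2/33).
Pull out 2: since 33 ≡ 1 (mod 8), (2/33) = +1.
Reached (1/33) = 1. Collecting the sign flips along the way, the symbol is +1.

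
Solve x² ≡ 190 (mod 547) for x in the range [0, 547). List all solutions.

249, 298

Since 547 ≡ 3 (mod 4), a square root of 190 is 190^((547+1)/4) = 190^137 mod 547.
Repeated squaring: 190^2≡545, 190^4≡4, 190^8≡16, 190^16≡256, 190^32≡443, 190^64≡423, 190^128≡60 (mod 547).
190^137 = 190^(128+8+1) ≡ 249 (mod 547).
Check: 249² = 62001 ≡ 190 (mod 547). The two roots are 249 and 298.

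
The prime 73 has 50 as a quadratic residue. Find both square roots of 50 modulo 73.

73 ≡ 1 (mod 4), so we find a root by search.
Trying successive values, 14² = 196 ≡ 50 (mod 73). The other root is 73 − 14 = 59.

14, 59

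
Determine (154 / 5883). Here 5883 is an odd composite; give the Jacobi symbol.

1

Pull out 2: since 5883 ≡ 3 (mod 8), (2/5883) = -1.
Reciprocity: 77 ≡ 1 and 5883 ≡ 3 (mod 4), so (77/5883) = +(5883/77).
Reduce top mod 77: now compute (31/77).
Reciprocity: 31 ≡ 3 and 77 ≡ 1 (mod 4), so (31/77) = +(77/31).
Reduce top mod 31: now compute (15/31).
Reciprocity: 15 ≡ 3 and 31 ≡ 3 (mod 4), so (15/31) = −(31/15).
Reduce top mod 15: now compute (1/15).
Reached (1/15) = 1. Collecting the sign flips along the way, the symbol is +1.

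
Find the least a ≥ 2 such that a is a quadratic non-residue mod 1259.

2

(2/1259) = −1, so 2 is the smallest positive non-residue mod 1259.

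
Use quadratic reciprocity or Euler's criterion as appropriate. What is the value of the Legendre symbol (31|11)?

1

First reduce: 31 ≡ 9 (mod 11).
Reciprocity: 9 ≡ 1 and 11 ≡ 3 (mod 4), so (9/11) = +(11/9).
Reduce top mod 9: now compute (2/9).
Pull out 2: since 9 ≡ 1 (mod 8), (2/9) = +1.
Reached (1/9) = 1. Collecting the sign flips along the way, the symbol is +1.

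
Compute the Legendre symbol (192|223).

-1

Pull out 2^6: since 223 ≡ 7 (mod 8), (2/223) = +1, so (2/223)^6 = +1.
Reciprocity: 3 ≡ 3 and 223 ≡ 3 (mod 4), so (3/223) = −(223/3).
Reduce top mod 3: now compute (1/3).
Reached (1/3) = 1. Collecting the sign flips along the way, the symbol is -1.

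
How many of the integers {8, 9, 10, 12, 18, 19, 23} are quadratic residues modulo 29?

2

(8/29) = -1 → non-residue.
(9/29) = +1 → QR.
(10/29) = -1 → non-residue.
(12/29) = -1 → non-residue.
(18/29) = -1 → non-residue.
(19/29) = -1 → non-residue.
(23/29) = +1 → QR.
Total quadratic residues among the 7: 2.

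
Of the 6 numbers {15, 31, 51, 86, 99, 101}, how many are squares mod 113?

4

(15/113) = +1 → QR.
(31/113) = +1 → QR.
(51/113) = +1 → QR.
(86/113) = -1 → non-residue.
(99/113) = +1 → QR.
(101/113) = -1 → non-residue.
Total quadratic residues among the 6: 4.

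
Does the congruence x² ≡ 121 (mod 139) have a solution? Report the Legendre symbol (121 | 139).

1

Reciprocity: 121 ≡ 1 and 139 ≡ 3 (mod 4), so (121/139) = +(139/121).
Reduce top mod 121: now compute (18/121).
Pull out 2: since 121 ≡ 1 (mod 8), (2/121) = +1.
Reciprocity: 9 ≡ 1 and 121 ≡ 1 (mod 4), so (9/121) = +(121/9).
Reduce top mod 9: now compute (4/9).
Pull out 2^2: since 9 ≡ 1 (mod 8), (2/9) = +1, so (2/9)^2 = +1.
Reached (1/9) = 1. Collecting the sign flips along the way, the symbol is +1.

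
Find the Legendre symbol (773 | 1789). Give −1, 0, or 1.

Reciprocity: 773 ≡ 1 and 1789 ≡ 1 (mod 4), so (773/1789) = +(1789/773).
Reduce top mod 773: now compute (243/773).
Reciprocity: 243 ≡ 3 and 773 ≡ 1 (mod 4), so (243/773) = +(773/243).
Reduce top mod 243: now compute (44/243).
Pull out 2^2: since 243 ≡ 3 (mod 8), (2/243) = -1, so (2/243)^2 = +1.
Reciprocity: 11 ≡ 3 and 243 ≡ 3 (mod 4), so (11/243) = −(243/11).
Reduce top mod 11: now compute (1/11).
Reached (1/11) = 1. Collecting the sign flips along the way, the symbol is -1.

-1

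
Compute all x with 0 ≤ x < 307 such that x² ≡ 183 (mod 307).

Since 307 ≡ 3 (mod 4), a square root of 183 is 183^((307+1)/4) = 183^77 mod 307.
Repeated squaring: 183^2≡26, 183^4≡62, 183^8≡160, 183^16≡119, 183^32≡39, 183^64≡293 (mod 307).
183^77 = 183^(64+8+4+1) ≡ 262 (mod 307).
Check: 262² = 68644 ≡ 183 (mod 307). The two roots are 45 and 262.

45, 262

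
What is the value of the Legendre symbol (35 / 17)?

1

First reduce: 35 ≡ 1 (mod 17).
Reached (1/17) = 1. Collecting the sign flips along the way, the symbol is +1.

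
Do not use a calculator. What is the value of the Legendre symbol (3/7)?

-1

Euler's criterion: (3/7) ≡ 3^3 (mod 7).
3^2 ≡ 2 (mod 7)
3^3 = 3^(2+1) ≡ 6 (mod 7).
Result is 6 ≡ −1, so (3/7) = −1.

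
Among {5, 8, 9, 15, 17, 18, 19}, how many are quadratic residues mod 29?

2

(5/29) = +1 → QR.
(8/29) = -1 → non-residue.
(9/29) = +1 → QR.
(15/29) = -1 → non-residue.
(17/29) = -1 → non-residue.
(18/29) = -1 → non-residue.
(19/29) = -1 → non-residue.
Total quadratic residues among the 7: 2.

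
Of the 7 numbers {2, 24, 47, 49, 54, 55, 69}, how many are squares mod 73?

(2/73) = +1 → QR.
(24/73) = +1 → QR.
(47/73) = -1 → non-residue.
(49/73) = +1 → QR.
(54/73) = +1 → QR.
(55/73) = +1 → QR.
(69/73) = +1 → QR.
Total quadratic residues among the 7: 6.

6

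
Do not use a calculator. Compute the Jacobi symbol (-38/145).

First reduce: -38 ≡ 107 (mod 145).
Reciprocity: 107 ≡ 3 and 145 ≡ 1 (mod 4), so (107/145) = +(145/107).
Reduce top mod 107: now compute (38/107).
Pull out 2: since 107 ≡ 3 (mod 8), (2/107) = -1.
Reciprocity: 19 ≡ 3 and 107 ≡ 3 (mod 4), so (19/107) = −(107/19).
Reduce top mod 19: now compute (12/19).
Pull out 2^2: since 19 ≡ 3 (mod 8), (2/19) = -1, so (2/19)^2 = +1.
Reciprocity: 3 ≡ 3 and 19 ≡ 3 (mod 4), so (3/19) = −(19/3).
Reduce top mod 3: now compute (1/3).
Reached (1/3) = 1. Collecting the sign flips along the way, the symbol is -1.

-1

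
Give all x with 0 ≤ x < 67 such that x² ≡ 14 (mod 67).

Since 67 ≡ 3 (mod 4), a square root of 14 is 14^((67+1)/4) = 14^17 mod 67.
Repeated squaring: 14^2≡62, 14^4≡25, 14^8≡22, 14^16≡15 (mod 67).
14^17 = 14^(16+1) ≡ 9 (mod 67).
Check: 9² = 81 ≡ 14 (mod 67). The two roots are 9 and 58.

9, 58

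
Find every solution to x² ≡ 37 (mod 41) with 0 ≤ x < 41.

41 ≡ 1 (mod 4), so we find a root by search.
Trying successive values, 18² = 324 ≡ 37 (mod 41). The other root is 41 − 18 = 23.

18, 23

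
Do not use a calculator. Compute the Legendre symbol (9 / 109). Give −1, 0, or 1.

Euler's criterion: (9/109) ≡ 9^54 (mod 109).
9^2 ≡ 81 (mod 109)
9^4 ≡ 21 (mod 109)
9^8 ≡ 5 (mod 109)
9^16 ≡ 25 (mod 109)
9^32 ≡ 80 (mod 109)
9^54 = 9^(32+16+4+2) ≡ 1 (mod 109).
Result is 1, so (9/109) = 1.

1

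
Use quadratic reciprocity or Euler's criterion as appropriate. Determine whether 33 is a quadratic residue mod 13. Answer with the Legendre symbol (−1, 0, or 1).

-1

First reduce: 33 ≡ 7 (mod 13).
Reciprocity: 7 ≡ 3 and 13 ≡ 1 (mod 4), so (7/13) = +(13/7).
Reduce top mod 7: now compute (6/7).
Pull out 2: since 7 ≡ 7 (mod 8), (2/7) = +1.
Reciprocity: 3 ≡ 3 and 7 ≡ 3 (mod 4), so (3/7) = −(7/3).
Reduce top mod 3: now compute (1/3).
Reached (1/3) = 1. Collecting the sign flips along the way, the symbol is -1.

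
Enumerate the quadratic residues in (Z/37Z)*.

1, 3, 4, 7, 9, 10, 11, 12, 16, 21, 25, 26, 27, 28, 30, 33, 34, 36

Square k = 1,…,18 (k and 37−k give the same square):
1²=1, 2²=4, 3²=9, 4²=16, 5²=25, 6²=36, 7²≡12, 8²≡27, 9²≡7, 10²≡26, 11²≡10, 12²≡33, 13²≡21, 14²≡11, 15²≡3, 16²≡34, 17²≡30, 18²≡28 (mod 37).
So the quadratic residues mod 37 are {1, 3, 4, 7, 9, 10, 11, 12, 16, 21, 25, 26, 27, 28, 30, 33, 34, 36}.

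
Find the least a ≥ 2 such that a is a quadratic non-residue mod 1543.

3

(2/1543) = +1, so 2 is a residue.
(3/1543) = −1, so 3 is the smallest positive non-residue mod 1543.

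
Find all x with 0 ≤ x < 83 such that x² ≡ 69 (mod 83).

Since 83 ≡ 3 (mod 4), a square root of 69 is 69^((83+1)/4) = 69^21 mod 83.
Repeated squaring: 69^2≡30, 69^4≡70, 69^8≡3, 69^16≡9 (mod 83).
69^21 = 69^(16+4+1) ≡ 61 (mod 83).
Check: 61² = 3721 ≡ 69 (mod 83). The two roots are 22 and 61.

22, 61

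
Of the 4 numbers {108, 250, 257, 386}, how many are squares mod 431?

(108/431) = +1 → QR.
(250/431) = +1 → QR.
(257/431) = -1 → non-residue.
(386/431) = -1 → non-residue.
Total quadratic residues among the 4: 2.

2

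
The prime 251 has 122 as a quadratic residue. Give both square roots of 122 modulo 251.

97, 154

Since 251 ≡ 3 (mod 4), a square root of 122 is 122^((251+1)/4) = 122^63 mod 251.
Repeated squaring: 122^2≡75, 122^4≡103, 122^8≡67, 122^16≡222, 122^32≡88 (mod 251).
122^63 = 122^(32+16+8+4+2+1) ≡ 154 (mod 251).
Check: 154² = 23716 ≡ 122 (mod 251). The two roots are 97 and 154.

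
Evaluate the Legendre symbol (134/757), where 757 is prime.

Pull out 2: since 757 ≡ 5 (mod 8), (2/757) = -1.
Reciprocity: 67 ≡ 3 and 757 ≡ 1 (mod 4), so (67/757) = +(757/67).
Reduce top mod 67: now compute (20/67).
Pull out 2^2: since 67 ≡ 3 (mod 8), (2/67) = -1, so (2/67)^2 = +1.
Reciprocity: 5 ≡ 1 and 67 ≡ 3 (mod 4), so (5/67) = +(67/5).
Reduce top mod 5: now compute (2/5).
Pull out 2: since 5 ≡ 5 (mod 8), (2/5) = -1.
Reached (1/5) = 1. Collecting the sign flips along the way, the symbol is +1.

1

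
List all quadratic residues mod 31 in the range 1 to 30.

Square k = 1,…,15 (k and 31−k give the same square):
1²=1, 2²=4, 3²=9, 4²=16, 5²=25, 6²≡5, 7²≡18, 8²≡2, 9²≡19, 10²≡7, 11²≡28, 12²≡20, 13²≡14, 14²≡10, 15²≡8 (mod 31).
So the quadratic residues mod 31 are {1, 2, 4, 5, 7, 8, 9, 10, 14, 16, 18, 19, 20, 25, 28}.

1 2 4 5 7 8 9 10 14 16 18 19 20 25 28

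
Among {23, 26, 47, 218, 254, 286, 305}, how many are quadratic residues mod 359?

3

(23/359) = +1 → QR.
(26/359) = -1 → non-residue.
(47/359) = +1 → QR.
(218/359) = -1 → non-residue.
(254/359) = +1 → QR.
(286/359) = -1 → non-residue.
(305/359) = -1 → non-residue.
Total quadratic residues among the 7: 3.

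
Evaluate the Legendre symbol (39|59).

-1

Reciprocity: 39 ≡ 3 and 59 ≡ 3 (mod 4), so (39/59) = −(59/39).
Reduce top mod 39: now compute (20/39).
Pull out 2^2: since 39 ≡ 7 (mod 8), (2/39) = +1, so (2/39)^2 = +1.
Reciprocity: 5 ≡ 1 and 39 ≡ 3 (mod 4), so (5/39) = +(39/5).
Reduce top mod 5: now compute (4/5).
Pull out 2^2: since 5 ≡ 5 (mod 8), (2/5) = -1, so (2/5)^2 = +1.
Reached (1/5) = 1. Collecting the sign flips along the way, the symbol is -1.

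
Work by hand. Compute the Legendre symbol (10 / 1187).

1

Euler's criterion: (10/1187) ≡ 10^593 (mod 1187).
10^2 ≡ 100 (mod 1187)
10^4 ≡ 504 (mod 1187)
10^8 ≡ 1185 (mod 1187)
10^16 ≡ 4 (mod 1187)
10^32 ≡ 16 (mod 1187)
10^64 ≡ 256 (mod 1187)
10^128 ≡ 251 (mod 1187)
10^256 ≡ 90 (mod 1187)
10^512 ≡ 978 (mod 1187)
10^593 = 10^(512+64+16+1) ≡ 1 (mod 1187).
Result is 1, so (10/1187) = 1.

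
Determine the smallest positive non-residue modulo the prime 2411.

2

(2/2411) = −1, so 2 is the smallest positive non-residue mod 2411.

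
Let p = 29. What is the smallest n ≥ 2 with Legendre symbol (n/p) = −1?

(2/29) = −1, so 2 is the smallest positive non-residue mod 29.

2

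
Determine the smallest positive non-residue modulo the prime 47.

(2/47) = +1, so 2 is a residue.
(3/47) = +1, so 3 is a residue.
(4/47) = +1, so 4 is a residue.
(5/47) = −1, so 5 is the smallest positive non-residue mod 47.

5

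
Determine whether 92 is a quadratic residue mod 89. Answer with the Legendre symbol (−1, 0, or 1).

-1

First reduce: 92 ≡ 3 (mod 89).
Reciprocity: 3 ≡ 3 and 89 ≡ 1 (mod 4), so (3/89) = +(89/3).
Reduce top mod 3: now compute (2/3).
Pull out 2: since 3 ≡ 3 (mod 8), (2/3) = -1.
Reached (1/3) = 1. Collecting the sign flips along the way, the symbol is -1.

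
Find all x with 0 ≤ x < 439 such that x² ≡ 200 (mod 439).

Since 439 ≡ 3 (mod 4), a square root of 200 is 200^((439+1)/4) = 200^110 mod 439.
Repeated squaring: 200^2≡51, 200^4≡406, 200^8≡211, 200^16≡182, 200^32≡199, 200^64≡91 (mod 439).
200^110 = 200^(64+32+8+4+2) ≡ 229 (mod 439).
Check: 229² = 52441 ≡ 200 (mod 439). The two roots are 210 and 229.

210, 229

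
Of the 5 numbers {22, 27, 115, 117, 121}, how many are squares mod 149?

2

(22/149) = +1 → QR.
(27/149) = -1 → non-residue.
(115/149) = -1 → non-residue.
(117/149) = -1 → non-residue.
(121/149) = +1 → QR.
Total quadratic residues among the 5: 2.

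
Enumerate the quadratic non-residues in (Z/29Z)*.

Square k = 1,…,14 (k and 29−k give the same square):
1²=1, 2²=4, 3²=9, 4²=16, 5²=25, 6²≡7, 7²≡20, 8²≡6, 9²≡23, 10²≡13, 11²≡5, 12²≡28, 13²≡24, 14²≡22 (mod 29).
The residues are {1, 4, 5, 6, 7, 9, 13, 16, 20, 22, 23, 24, 25, 28}; the non-residues are the remaining 14 nonzero classes.

2,3,8,10,11,12,14,15,17,18,19,21,26,27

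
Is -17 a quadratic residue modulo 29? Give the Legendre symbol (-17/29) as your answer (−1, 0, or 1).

-1

First reduce: -17 ≡ 12 (mod 29).
Pull out 2^2: since 29 ≡ 5 (mod 8), (2/29) = -1, so (2/29)^2 = +1.
Reciprocity: 3 ≡ 3 and 29 ≡ 1 (mod 4), so (3/29) = +(29/3).
Reduce top mod 3: now compute (2/3).
Pull out 2: since 3 ≡ 3 (mod 8), (2/3) = -1.
Reached (1/3) = 1. Collecting the sign flips along the way, the symbol is -1.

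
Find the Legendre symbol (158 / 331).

-1

Pull out 2: since 331 ≡ 3 (mod 8), (2/331) = -1.
Reciprocity: 79 ≡ 3 and 331 ≡ 3 (mod 4), so (79/331) = −(331/79).
Reduce top mod 79: now compute (15/79).
Reciprocity: 15 ≡ 3 and 79 ≡ 3 (mod 4), so (15/79) = −(79/15).
Reduce top mod 15: now compute (4/15).
Pull out 2^2: since 15 ≡ 7 (mod 8), (2/15) = +1, so (2/15)^2 = +1.
Reached (1/15) = 1. Collecting the sign flips along the way, the symbol is -1.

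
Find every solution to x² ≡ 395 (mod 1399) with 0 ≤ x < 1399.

Since 1399 ≡ 3 (mod 4), a square root of 395 is 395^((1399+1)/4) = 395^350 mod 1399.
Repeated squaring: 395^2≡736, 395^4≡283, 395^8≡346, 395^16≡801, 395^32≡859, 395^64≡608, 395^128≡328, 395^256≡1260 (mod 1399).
395^350 = 395^(256+64+16+8+4+2) ≡ 1180 (mod 1399).
Check: 1180² = 1392400 ≡ 395 (mod 1399). The two roots are 219 and 1180.

219, 1180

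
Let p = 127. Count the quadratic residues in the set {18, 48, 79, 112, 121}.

(18/127) = +1 → QR.
(48/127) = -1 → non-residue.
(79/127) = +1 → QR.
(112/127) = -1 → non-residue.
(121/127) = +1 → QR.
Total quadratic residues among the 5: 3.

3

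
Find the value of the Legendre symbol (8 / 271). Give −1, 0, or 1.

1

Pull out 2^3: since 271 ≡ 7 (mod 8), (2/271) = +1, so (2/271)^3 = +1.
Reached (1/271) = 1. Collecting the sign flips along the way, the symbol is +1.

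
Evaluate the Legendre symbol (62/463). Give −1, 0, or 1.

Pull out 2: since 463 ≡ 7 (mod 8), (2/463) = +1.
Reciprocity: 31 ≡ 3 and 463 ≡ 3 (mod 4), so (31/463) = −(463/31).
Reduce top mod 31: now compute (29/31).
Reciprocity: 29 ≡ 1 and 31 ≡ 3 (mod 4), so (29/31) = +(31/29).
Reduce top mod 29: now compute (2/29).
Pull out 2: since 29 ≡ 5 (mod 8), (2/29) = -1.
Reached (1/29) = 1. Collecting the sign flips along the way, the symbol is +1.

1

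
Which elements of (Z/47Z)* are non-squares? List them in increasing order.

Square k = 1,…,23 (k and 47−k give the same square):
1²=1, 2²=4, 3²=9, 4²=16, 5²=25, 6²=36, 7²≡2, 8²≡17, 9²≡34, 10²≡6, 11²≡27, 12²≡3, 13²≡28, 14²≡8, 15²≡37, 16²≡21, 17²≡7, 18²≡42, 19²≡32, 20²≡24, 21²≡18, 22²≡14, 23²≡12 (mod 47).
The residues are {1, 2, 3, 4, 6, 7, 8, 9, 12, 14, 16, 17, 18, 21, 24, 25, 27, 28, 32, 34, 36, 37, 42}; the non-residues are the remaining 23 nonzero classes.

5 10 11 13 15 19 20 22 23 26 29 30 31 33 35 38 39 40 41 43 44 45 46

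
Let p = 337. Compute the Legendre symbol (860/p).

-1

Euler's criterion: (860/337) ≡ 186^168 (mod 337).
186^2 ≡ 222 (mod 337)
186^4 ≡ 82 (mod 337)
186^8 ≡ 321 (mod 337)
186^16 ≡ 256 (mod 337)
186^32 ≡ 158 (mod 337)
186^64 ≡ 26 (mod 337)
186^128 ≡ 2 (mod 337)
186^168 = 186^(128+32+8) ≡ 336 (mod 337).
Result is 336 ≡ −1, so (860/337) = −1.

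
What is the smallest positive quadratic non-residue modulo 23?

5

(2/23) = +1, so 2 is a residue.
(3/23) = +1, so 3 is a residue.
(4/23) = +1, so 4 is a residue.
(5/23) = −1, so 5 is the smallest positive non-residue mod 23.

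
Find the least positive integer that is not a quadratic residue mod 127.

3

(2/127) = +1, so 2 is a residue.
(3/127) = −1, so 3 is the smallest positive non-residue mod 127.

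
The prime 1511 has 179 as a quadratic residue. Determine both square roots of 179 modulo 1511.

507, 1004

Since 1511 ≡ 3 (mod 4), a square root of 179 is 179^((1511+1)/4) = 179^378 mod 1511.
Repeated squaring: 179^2≡310, 179^4≡907, 179^8≡665, 179^16≡1013, 179^32≡200, 179^64≡714, 179^128≡589, 179^256≡902 (mod 1511).
179^378 = 179^(256+64+32+16+8+2) ≡ 507 (mod 1511).
Check: 507² = 257049 ≡ 179 (mod 1511). The two roots are 507 and 1004.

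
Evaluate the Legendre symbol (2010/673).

Euler's criterion: (2010/673) ≡ 664^336 (mod 673).
664^2 ≡ 81 (mod 673)
664^4 ≡ 504 (mod 673)
664^8 ≡ 295 (mod 673)
664^16 ≡ 208 (mod 673)
664^32 ≡ 192 (mod 673)
664^64 ≡ 522 (mod 673)
664^128 ≡ 592 (mod 673)
664^256 ≡ 504 (mod 673)
664^336 = 664^(256+64+16) ≡ 1 (mod 673).
Result is 1, so (2010/673) = 1.

1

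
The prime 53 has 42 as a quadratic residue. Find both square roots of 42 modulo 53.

25, 28

53 ≡ 1 (mod 4), so we find a root by search.
Trying successive values, 25² = 625 ≡ 42 (mod 53). The other root is 53 − 25 = 28.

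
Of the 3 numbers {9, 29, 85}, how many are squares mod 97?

(9/97) = +1 → QR.
(29/97) = -1 → non-residue.
(85/97) = +1 → QR.
Total quadratic residues among the 3: 2.

2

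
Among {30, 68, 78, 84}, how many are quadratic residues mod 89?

(30/89) = -1 → non-residue.
(68/89) = +1 → QR.
(78/89) = +1 → QR.
(84/89) = +1 → QR.
Total quadratic residues among the 4: 3.

3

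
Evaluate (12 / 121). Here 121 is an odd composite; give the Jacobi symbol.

1

Pull out 2^2: since 121 ≡ 1 (mod 8), (2/121) = +1, so (2/121)^2 = +1.
Reciprocity: 3 ≡ 3 and 121 ≡ 1 (mod 4), so (3/121) = +(121/3).
Reduce top mod 3: now compute (1/3).
Reached (1/3) = 1. Collecting the sign flips along the way, the symbol is +1.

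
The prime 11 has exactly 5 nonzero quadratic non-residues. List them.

2 6 7 8 10

Square k = 1,…,5 (k and 11−k give the same square):
1²=1, 2²=4, 3²=9, 4²≡5, 5²≡3 (mod 11).
The residues are {1, 3, 4, 5, 9}; the non-residues are the remaining 5 nonzero classes.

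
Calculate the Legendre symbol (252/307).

1

Pull out 2^2: since 307 ≡ 3 (mod 8), (2/307) = -1, so (2/307)^2 = +1.
Reciprocity: 63 ≡ 3 and 307 ≡ 3 (mod 4), so (63/307) = −(307/63).
Reduce top mod 63: now compute (55/63).
Reciprocity: 55 ≡ 3 and 63 ≡ 3 (mod 4), so (55/63) = −(63/55).
Reduce top mod 55: now compute (8/55).
Pull out 2^3: since 55 ≡ 7 (mod 8), (2/55) = +1, so (2/55)^3 = +1.
Reached (1/55) = 1. Collecting the sign flips along the way, the symbol is +1.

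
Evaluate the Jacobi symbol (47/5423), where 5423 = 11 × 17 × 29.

-1

Reciprocity: 47 ≡ 3 and 5423 ≡ 3 (mod 4), so (47/5423) = −(5423/47).
Reduce top mod 47: now compute (18/47).
Pull out 2: since 47 ≡ 7 (mod 8), (2/47) = +1.
Reciprocity: 9 ≡ 1 and 47 ≡ 3 (mod 4), so (9/47) = +(47/9).
Reduce top mod 9: now compute (2/9).
Pull out 2: since 9 ≡ 1 (mod 8), (2/9) = +1.
Reached (1/9) = 1. Collecting the sign flips along the way, the symbol is -1.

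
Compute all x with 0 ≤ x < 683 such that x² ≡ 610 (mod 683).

Since 683 ≡ 3 (mod 4), a square root of 610 is 610^((683+1)/4) = 610^171 mod 683.
Repeated squaring: 610^2≡548, 610^4≡467, 610^8≡212, 610^16≡549, 610^32≡198, 610^64≡273, 610^128≡82 (mod 683).
610^171 = 610^(128+32+8+2+1) ≡ 308 (mod 683).
Check: 308² = 94864 ≡ 610 (mod 683). The two roots are 308 and 375.

308, 375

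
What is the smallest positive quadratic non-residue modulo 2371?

2

(2/2371) = −1, so 2 is the smallest positive non-residue mod 2371.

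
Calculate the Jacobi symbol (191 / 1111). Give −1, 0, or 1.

-1

Reciprocity: 191 ≡ 3 and 1111 ≡ 3 (mod 4), so (191/1111) = −(1111/191).
Reduce top mod 191: now compute (156/191).
Pull out 2^2: since 191 ≡ 7 (mod 8), (2/191) = +1, so (2/191)^2 = +1.
Reciprocity: 39 ≡ 3 and 191 ≡ 3 (mod 4), so (39/191) = −(191/39).
Reduce top mod 39: now compute (35/39).
Reciprocity: 35 ≡ 3 and 39 ≡ 3 (mod 4), so (35/39) = −(39/35).
Reduce top mod 35: now compute (4/35).
Pull out 2^2: since 35 ≡ 3 (mod 8), (2/35) = -1, so (2/35)^2 = +1.
Reached (1/35) = 1. Collecting the sign flips along the way, the symbol is -1.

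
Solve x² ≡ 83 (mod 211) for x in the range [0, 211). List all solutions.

100, 111

Since 211 ≡ 3 (mod 4), a square root of 83 is 83^((211+1)/4) = 83^53 mod 211.
Repeated squaring: 83^2≡137, 83^4≡201, 83^8≡100, 83^16≡83, 83^32≡137 (mod 211).
83^53 = 83^(32+16+4+1) ≡ 100 (mod 211).
Check: 100² = 10000 ≡ 83 (mod 211). The two roots are 100 and 111.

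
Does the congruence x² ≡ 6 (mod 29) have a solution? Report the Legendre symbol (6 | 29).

1

Euler's criterion: (6/29) ≡ 6^14 (mod 29).
6^2 ≡ 7 (mod 29)
6^4 ≡ 20 (mod 29)
6^8 ≡ 23 (mod 29)
6^14 = 6^(8+4+2) ≡ 1 (mod 29).
Result is 1, so (6/29) = 1.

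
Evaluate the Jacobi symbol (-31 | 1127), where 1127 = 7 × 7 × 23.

First reduce: -31 ≡ 1096 (mod 1127).
Pull out 2^3: since 1127 ≡ 7 (mod 8), (2/1127) = +1, so (2/1127)^3 = +1.
Reciprocity: 137 ≡ 1 and 1127 ≡ 3 (mod 4), so (137/1127) = +(1127/137).
Reduce top mod 137: now compute (31/137).
Reciprocity: 31 ≡ 3 and 137 ≡ 1 (mod 4), so (31/137) = +(137/31).
Reduce top mod 31: now compute (13/31).
Reciprocity: 13 ≡ 1 and 31 ≡ 3 (mod 4), so (13/31) = +(31/13).
Reduce top mod 13: now compute (5/13).
Reciprocity: 5 ≡ 1 and 13 ≡ 1 (mod 4), so (5/13) = +(13/5).
Reduce top mod 5: now compute (3/5).
Reciprocity: 3 ≡ 3 and 5 ≡ 1 (mod 4), so (3/5) = +(5/3).
Reduce top mod 3: now compute (2/3).
Pull out 2: since 3 ≡ 3 (mod 8), (2/3) = -1.
Reached (1/3) = 1. Collecting the sign flips along the way, the symbol is -1.

-1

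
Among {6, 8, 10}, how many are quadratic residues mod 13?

(6/13) = -1 → non-residue.
(8/13) = -1 → non-residue.
(10/13) = +1 → QR.
Total quadratic residues among the 3: 1.

1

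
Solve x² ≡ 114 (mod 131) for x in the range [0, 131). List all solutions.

Since 131 ≡ 3 (mod 4), a square root of 114 is 114^((131+1)/4) = 114^33 mod 131.
Repeated squaring: 114^2≡27, 114^4≡74, 114^8≡105, 114^16≡21, 114^32≡48 (mod 131).
114^33 = 114^(32+1) ≡ 101 (mod 131).
Check: 101² = 10201 ≡ 114 (mod 131). The two roots are 30 and 101.

30, 101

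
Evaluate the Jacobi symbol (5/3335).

Reciprocity: 5 ≡ 1 and 3335 ≡ 3 (mod 4), so (5/3335) = +(3335/5).
Reduce top mod 5: now compute (0/5).
Top reduces to 0: gcd > 1, so the symbol is 0.

0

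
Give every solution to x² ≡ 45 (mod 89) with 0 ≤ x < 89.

32, 57

89 ≡ 1 (mod 4), so we find a root by search.
Trying successive values, 32² = 1024 ≡ 45 (mod 89). The other root is 89 − 32 = 57.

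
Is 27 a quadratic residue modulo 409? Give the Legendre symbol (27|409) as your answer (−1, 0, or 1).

1

Euler's criterion: (27/409) ≡ 27^204 (mod 409).
27^2 ≡ 320 (mod 409)
27^4 ≡ 150 (mod 409)
27^8 ≡ 5 (mod 409)
27^16 ≡ 25 (mod 409)
27^32 ≡ 216 (mod 409)
27^64 ≡ 30 (mod 409)
27^128 ≡ 82 (mod 409)
27^204 = 27^(128+64+8+4) ≡ 1 (mod 409).
Result is 1, so (27/409) = 1.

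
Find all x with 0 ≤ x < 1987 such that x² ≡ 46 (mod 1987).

646, 1341

Since 1987 ≡ 3 (mod 4), a square root of 46 is 46^((1987+1)/4) = 46^497 mod 1987.
Repeated squaring: 46^2≡129, 46^4≡745, 46^8≡652, 46^16≡1873, 46^32≡1074, 46^64≡1016, 46^128≡1003, 46^256≡587 (mod 1987).
46^497 = 46^(256+128+64+32+16+1) ≡ 646 (mod 1987).
Check: 646² = 417316 ≡ 46 (mod 1987). The two roots are 646 and 1341.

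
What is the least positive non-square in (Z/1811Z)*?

2

(2/1811) = −1, so 2 is the smallest positive non-residue mod 1811.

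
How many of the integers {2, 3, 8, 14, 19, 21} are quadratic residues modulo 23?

3

(2/23) = +1 → QR.
(3/23) = +1 → QR.
(8/23) = +1 → QR.
(14/23) = -1 → non-residue.
(19/23) = -1 → non-residue.
(21/23) = -1 → non-residue.
Total quadratic residues among the 6: 3.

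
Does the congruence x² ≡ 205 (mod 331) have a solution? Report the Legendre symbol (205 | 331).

-1

Euler's criterion: (205/331) ≡ 205^165 (mod 331).
205^2 ≡ 319 (mod 331)
205^4 ≡ 144 (mod 331)
205^8 ≡ 214 (mod 331)
205^16 ≡ 118 (mod 331)
205^32 ≡ 22 (mod 331)
205^64 ≡ 153 (mod 331)
205^128 ≡ 239 (mod 331)
205^165 = 205^(128+32+4+1) ≡ 330 (mod 331).
Result is 330 ≡ −1, so (205/331) = −1.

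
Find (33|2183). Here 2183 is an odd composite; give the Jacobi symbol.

Reciprocity: 33 ≡ 1 and 2183 ≡ 3 (mod 4), so (33/2183) = +(2183/33).
Reduce top mod 33: now compute (5/33).
Reciprocity: 5 ≡ 1 and 33 ≡ 1 (mod 4), so (5/33) = +(33/5).
Reduce top mod 5: now compute (3/5).
Reciprocity: 3 ≡ 3 and 5 ≡ 1 (mod 4), so (3/5) = +(5/3).
Reduce top mod 3: now compute (2/3).
Pull out 2: since 3 ≡ 3 (mod 8), (2/3) = -1.
Reached (1/3) = 1. Collecting the sign flips along the way, the symbol is -1.

-1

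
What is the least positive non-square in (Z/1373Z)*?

2

(2/1373) = −1, so 2 is the smallest positive non-residue mod 1373.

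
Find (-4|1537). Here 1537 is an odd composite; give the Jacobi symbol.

First reduce: -4 ≡ 1533 (mod 1537).
Reciprocity: 1533 ≡ 1 and 1537 ≡ 1 (mod 4), so (1533/1537) = +(1537/1533).
Reduce top mod 1533: now compute (4/1533).
Pull out 2^2: since 1533 ≡ 5 (mod 8), (2/1533) = -1, so (2/1533)^2 = +1.
Reached (1/1533) = 1. Collecting the sign flips along the way, the symbol is +1.

1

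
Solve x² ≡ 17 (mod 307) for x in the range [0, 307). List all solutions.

18, 289

Since 307 ≡ 3 (mod 4), a square root of 17 is 17^((307+1)/4) = 17^77 mod 307.
Repeated squaring: 17^2≡289, 17^4≡17, 17^8≡289, 17^16≡17, 17^32≡289, 17^64≡17 (mod 307).
17^77 = 17^(64+8+4+1) ≡ 289 (mod 307).
Check: 289² = 83521 ≡ 17 (mod 307). The two roots are 18 and 289.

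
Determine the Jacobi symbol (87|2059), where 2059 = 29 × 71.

0

Reciprocity: 87 ≡ 3 and 2059 ≡ 3 (mod 4), so (87/2059) = −(2059/87).
Reduce top mod 87: now compute (58/87).
Pull out 2: since 87 ≡ 7 (mod 8), (2/87) = +1.
Reciprocity: 29 ≡ 1 and 87 ≡ 3 (mod 4), so (29/87) = +(87/29).
Reduce top mod 29: now compute (0/29).
Top reduces to 0: gcd > 1, so the symbol is 0.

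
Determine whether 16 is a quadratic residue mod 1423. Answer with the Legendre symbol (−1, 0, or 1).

1

Pull out 2^4: since 1423 ≡ 7 (mod 8), (2/1423) = +1, so (2/1423)^4 = +1.
Reached (1/1423) = 1. Collecting the sign flips along the way, the symbol is +1.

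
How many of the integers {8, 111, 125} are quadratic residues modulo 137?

(8/137) = +1 → QR.
(111/137) = -1 → non-residue.
(125/137) = -1 → non-residue.
Total quadratic residues among the 3: 1.

1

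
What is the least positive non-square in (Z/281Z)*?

(2/281) = +1, so 2 is a residue.
(3/281) = −1, so 3 is the smallest positive non-residue mod 281.

3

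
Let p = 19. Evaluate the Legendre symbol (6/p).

1

Pull out 2: since 19 ≡ 3 (mod 8), (2/19) = -1.
Reciprocity: 3 ≡ 3 and 19 ≡ 3 (mod 4), so (3/19) = −(19/3).
Reduce top mod 3: now compute (1/3).
Reached (1/3) = 1. Collecting the sign flips along the way, the symbol is +1.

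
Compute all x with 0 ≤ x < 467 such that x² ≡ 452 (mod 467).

Since 467 ≡ 3 (mod 4), a square root of 452 is 452^((467+1)/4) = 452^117 mod 467.
Repeated squaring: 452^2≡225, 452^4≡189, 452^8≡229, 452^16≡137, 452^32≡89, 452^64≡449 (mod 467).
452^117 = 452^(64+32+16+4+1) ≡ 406 (mod 467).
Check: 406² = 164836 ≡ 452 (mod 467). The two roots are 61 and 406.

61, 406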